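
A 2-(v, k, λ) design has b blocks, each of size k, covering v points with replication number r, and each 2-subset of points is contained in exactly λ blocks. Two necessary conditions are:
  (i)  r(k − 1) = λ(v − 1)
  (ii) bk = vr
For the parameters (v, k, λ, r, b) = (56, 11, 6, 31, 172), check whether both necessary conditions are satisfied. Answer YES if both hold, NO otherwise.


Condition (i): r(k − 1) = 31·10 = 310; λ(v − 1) = 6·55 = 330. Match? NO.
Condition (ii): bk = 172·11 = 1892; vr = 56·31 = 1736. Match? NO.
Both conditions hold? NO.

NO


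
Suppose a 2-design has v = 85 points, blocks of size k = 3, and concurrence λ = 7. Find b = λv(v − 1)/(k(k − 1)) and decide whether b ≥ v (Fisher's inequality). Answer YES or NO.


r = λ(v − 1)/(k − 1) = 7·84/2 = 294.
b = vr/k = 85·294/3 = 8330.
Fisher's inequality: b ≥ v ⇔ 8330 ≥ 85? YES.

YES


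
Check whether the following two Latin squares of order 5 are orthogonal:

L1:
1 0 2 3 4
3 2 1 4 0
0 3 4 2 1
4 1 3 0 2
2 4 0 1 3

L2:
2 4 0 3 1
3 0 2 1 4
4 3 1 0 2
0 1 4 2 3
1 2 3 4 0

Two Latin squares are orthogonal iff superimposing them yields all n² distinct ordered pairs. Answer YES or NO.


Form the n² = 25 superimposed pairs (L1[i][j], L2[i][j]), row by row (rows and columns indexed from 0):
row 0: (1,2) (0,4) (2,0) (3,3) (4,1)
row 1: (3,3) (2,0) (1,2) (4,1) (0,4)
row 2: (0,4) (3,3) (4,1) (2,0) (1,2)
row 3: (4,0) (1,1) (3,4) (0,2) (2,3)
row 4: (2,1) (4,2) (0,3) (1,4) (3,0)
Orthogonality requires all 25 pairs distinct.
But the pair (3,3) repeats: cell (0,3) has L1 = 3, L2 = 3, and cell (1,0) has L1 = 3, L2 = 3.
A repeated pair means some other pair never occurs (only 15 distinct pairs out of 25), so the squares are not orthogonal.
Conclusion: NO.

NO


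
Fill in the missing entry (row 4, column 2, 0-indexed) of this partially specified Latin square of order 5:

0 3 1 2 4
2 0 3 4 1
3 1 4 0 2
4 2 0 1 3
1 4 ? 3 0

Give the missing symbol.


Row 4 contains symbols [0, 1, 3, 4] — missing [2].
Column 2 contains symbols [0, 1, 3, 4] — missing [2].
The missing symbol must appear in both missing sets; intersection = [2].
Therefore the hidden value is 2.

Missing value = 2.


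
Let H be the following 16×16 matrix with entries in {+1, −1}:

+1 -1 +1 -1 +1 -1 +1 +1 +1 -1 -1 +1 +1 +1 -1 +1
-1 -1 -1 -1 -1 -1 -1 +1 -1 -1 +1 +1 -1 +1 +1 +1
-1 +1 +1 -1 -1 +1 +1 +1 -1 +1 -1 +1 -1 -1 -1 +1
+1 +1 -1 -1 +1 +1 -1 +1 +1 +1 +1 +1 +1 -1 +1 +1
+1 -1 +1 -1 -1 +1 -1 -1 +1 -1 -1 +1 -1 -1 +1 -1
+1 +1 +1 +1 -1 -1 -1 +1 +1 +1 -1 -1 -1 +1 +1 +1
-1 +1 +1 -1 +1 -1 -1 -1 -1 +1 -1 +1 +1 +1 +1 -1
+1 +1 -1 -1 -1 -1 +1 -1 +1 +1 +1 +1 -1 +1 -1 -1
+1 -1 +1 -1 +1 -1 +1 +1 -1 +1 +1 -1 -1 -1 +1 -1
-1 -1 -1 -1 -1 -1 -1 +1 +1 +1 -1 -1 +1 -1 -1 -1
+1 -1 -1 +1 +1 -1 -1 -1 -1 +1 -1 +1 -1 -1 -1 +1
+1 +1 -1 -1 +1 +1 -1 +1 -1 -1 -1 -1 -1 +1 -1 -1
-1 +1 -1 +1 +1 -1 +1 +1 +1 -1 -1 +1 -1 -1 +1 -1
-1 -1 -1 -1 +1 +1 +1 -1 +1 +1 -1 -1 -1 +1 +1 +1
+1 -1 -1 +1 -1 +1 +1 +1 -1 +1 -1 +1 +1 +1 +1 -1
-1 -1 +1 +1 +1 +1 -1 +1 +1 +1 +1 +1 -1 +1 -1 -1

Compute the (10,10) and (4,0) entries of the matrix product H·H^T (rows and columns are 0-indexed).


Row 0 of H: [1, -1, 1, -1, 1, -1, 1, 1, 1, -1, -1, 1, 1, 1, -1, 1].
Row 4 of H: [1, -1, 1, -1, -1, 1, -1, -1, 1, -1, -1, 1, -1, -1, 1, -1].
Row 10 of H: [1, -1, -1, 1, 1, -1, -1, -1, -1, 1, -1, 1, -1, -1, -1, 1].
(H·H^T)[10][10] = Σ_j H[10][j]·H[10][j] = (1)² + (-1)² + (-1)² + (1)² + (1)² + (-1)² + (-1)² + (-1)² + (-1)² + (1)² + (-1)² + (1)² + (-1)² + (-1)² + (-1)² + (1)² = 1 + 1 + 1 + 1 + 1 + 1 + 1 + 1 + 1 + 1 + 1 + 1 + 1 + 1 + 1 + 1 = 16.
(H·H^T)[4][0] = Σ_j H[4][j]·H[0][j] = (1)·(1) + (-1)·(-1) + (1)·(1) + (-1)·(-1) + (-1)·(1) + (1)·(-1) + (-1)·(1) + (-1)·(1) + (1)·(1) + (-1)·(-1) + (-1)·(-1) + (1)·(1) + (-1)·(1) + (-1)·(1) + (1)·(-1) + (-1)·(1) = 1 + 1 + 1 + 1 + -1 + -1 + -1 + -1 + 1 + 1 + 1 + 1 + -1 + -1 + -1 + -1 = 0.
So rows 4 and 0 are orthogonal; the diagonal entry equals n = 16.

(10,10) entry = 16; (4,0) entry = 0.


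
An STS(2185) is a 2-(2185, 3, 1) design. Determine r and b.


An STS(v) is a 2-(v, 3, 1) BIBD: block size k = 3, λ = 1.
Replication: r(k − 1) = λ(v − 1) ⇒ r·2 = 2185 − 1 = 2184 ⇒ r = 1092.
Block count: bk = vr ⇒ b·3 = 2185·1092 = 2386020 ⇒ b = 795340.
(Check via b = v(v − 1)/6 = 2185·2184/6 = 4772040/6 = 795340.)

r = 1092, b = 795340.


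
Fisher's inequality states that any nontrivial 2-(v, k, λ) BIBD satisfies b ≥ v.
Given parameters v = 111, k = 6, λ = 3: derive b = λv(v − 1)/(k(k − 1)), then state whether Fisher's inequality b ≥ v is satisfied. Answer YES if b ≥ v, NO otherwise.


b = λv(v − 1)/(k(k − 1)) = 3·111·110/(6·5) = 36630/30 = 1221.
Compare with v = 111: b ≥ v, so Fisher's inequality holds.

YES


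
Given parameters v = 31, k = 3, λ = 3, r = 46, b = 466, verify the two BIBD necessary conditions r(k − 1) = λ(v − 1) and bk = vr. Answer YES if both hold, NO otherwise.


Condition (i): r(k − 1) = 46·2 = 92; λ(v − 1) = 3·30 = 90. Match? NO.
Condition (ii): bk = 466·3 = 1398; vr = 31·46 = 1426. Match? NO.
Both conditions hold? NO.

NO


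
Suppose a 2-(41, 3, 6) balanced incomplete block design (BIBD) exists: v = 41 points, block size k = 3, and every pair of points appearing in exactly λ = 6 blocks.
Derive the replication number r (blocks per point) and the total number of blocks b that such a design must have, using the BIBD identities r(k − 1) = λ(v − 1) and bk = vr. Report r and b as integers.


Any 2-(v, k, λ) BIBD satisfies two necessary conditions:
  (i)  Each point sits in r blocks, and counting incidences through any fixed point gives r(k − 1) = λ(v − 1), so r = λ(v − 1)/(k − 1).
  (ii) Total incidences bk = vr, so b = vr/k.
Step 1: r = λ(v − 1)/(k − 1) = 6·(41 − 1)/(3 − 1) = 6·40/2 = 240/2 = 120.
Step 2: b = vr/k = 41·120/3 = 4920/3 = 1640.
Check integrality: r = 120 ∈ Z ✓, b = 1640 ∈ Z ✓.
(These identities are necessary conditions: they determine r and b for any design with these parameters, but do not by themselves prove that one exists.)

r = 120, b = 1640.


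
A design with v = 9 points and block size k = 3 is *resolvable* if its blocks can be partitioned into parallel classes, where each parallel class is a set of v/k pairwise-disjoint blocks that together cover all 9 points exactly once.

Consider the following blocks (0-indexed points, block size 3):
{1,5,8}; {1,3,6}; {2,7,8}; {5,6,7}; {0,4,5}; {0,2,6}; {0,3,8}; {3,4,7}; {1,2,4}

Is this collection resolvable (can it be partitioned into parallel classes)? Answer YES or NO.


v = 9, block size k = 3, number of blocks = 9.
For resolvability, blocks must partition into parallel classes of size v/k = 3.
Total blocks must therefore be a multiple of 3: 9 = 3·3 + 0 ⇒ divisible ✓.
Greedy packing gives 3 candidate class(es). Each should be a full parallel class (size 3, covers all 9 points).
  Class 1 (3 blocks): {1,5,8}; {0,2,6}; {3,4,7}. Points covered: [0, 1, 2, 3, 4, 5, 6, 7, 8].
  Class 2 (3 blocks): {1,3,6}; {2,7,8}; {0,4,5}. Points covered: [0, 1, 2, 3, 4, 5, 6, 7, 8].
  Class 3 (3 blocks): {5,6,7}; {0,3,8}; {1,2,4}. Points covered: [0, 1, 2, 3, 4, 5, 6, 7, 8].
All classes full (size 3)? YES. All classes cover every point? YES.
Resolvable? YES.

YES


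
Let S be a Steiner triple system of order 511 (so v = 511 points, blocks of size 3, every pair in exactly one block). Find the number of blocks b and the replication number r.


An STS(v) is a 2-(v, 3, 1) BIBD: block size k = 3, λ = 1.
Replication: r(k − 1) = λ(v − 1) ⇒ r·2 = 511 − 1 = 510 ⇒ r = 255.
Block count: b = v(v − 1)/6 = 511·510/6 = 260610/6 = 43435.
(Check via bk = vr: 43435·3 = 130305 = 511·255 = 130305 ✓.)

r = 255, b = 43435.


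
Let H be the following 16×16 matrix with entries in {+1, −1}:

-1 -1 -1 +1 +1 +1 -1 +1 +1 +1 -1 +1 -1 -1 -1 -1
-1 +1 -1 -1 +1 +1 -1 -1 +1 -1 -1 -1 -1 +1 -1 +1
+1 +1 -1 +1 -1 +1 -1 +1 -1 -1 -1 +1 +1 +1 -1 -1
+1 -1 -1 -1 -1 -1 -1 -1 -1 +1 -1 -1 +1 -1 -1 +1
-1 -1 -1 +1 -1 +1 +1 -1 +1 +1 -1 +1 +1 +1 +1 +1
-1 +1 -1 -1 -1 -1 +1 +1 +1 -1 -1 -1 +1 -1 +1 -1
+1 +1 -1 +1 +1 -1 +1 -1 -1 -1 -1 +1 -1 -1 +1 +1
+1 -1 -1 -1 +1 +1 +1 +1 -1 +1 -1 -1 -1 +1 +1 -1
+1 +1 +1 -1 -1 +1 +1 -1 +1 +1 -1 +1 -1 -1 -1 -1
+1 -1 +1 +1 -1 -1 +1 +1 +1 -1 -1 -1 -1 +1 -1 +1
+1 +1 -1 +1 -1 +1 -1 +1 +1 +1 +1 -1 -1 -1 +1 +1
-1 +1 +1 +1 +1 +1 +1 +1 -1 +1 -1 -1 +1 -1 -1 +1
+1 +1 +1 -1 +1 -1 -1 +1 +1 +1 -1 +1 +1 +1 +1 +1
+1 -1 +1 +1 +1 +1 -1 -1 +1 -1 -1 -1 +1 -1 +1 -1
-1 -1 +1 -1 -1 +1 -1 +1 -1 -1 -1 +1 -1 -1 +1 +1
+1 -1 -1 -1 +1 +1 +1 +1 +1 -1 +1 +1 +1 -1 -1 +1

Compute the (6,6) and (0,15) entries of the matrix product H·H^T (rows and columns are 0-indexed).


Row 0 of H: [-1, -1, -1, 1, 1, 1, -1, 1, 1, 1, -1, 1, -1, -1, -1, -1].
Row 6 of H: [1, 1, -1, 1, 1, -1, 1, -1, -1, -1, -1, 1, -1, -1, 1, 1].
Row 15 of H: [1, -1, -1, -1, 1, 1, 1, 1, 1, -1, 1, 1, 1, -1, -1, 1].
(H·H^T)[6][6] = Σ_j H[6][j]·H[6][j] = (1)² + (1)² + (-1)² + (1)² + (1)² + (-1)² + (1)² + (-1)² + (-1)² + (-1)² + (-1)² + (1)² + (-1)² + (-1)² + (1)² + (1)² = 1 + 1 + 1 + 1 + 1 + 1 + 1 + 1 + 1 + 1 + 1 + 1 + 1 + 1 + 1 + 1 = 16.
(H·H^T)[0][15] = Σ_j H[0][j]·H[15][j] = (-1)·(1) + (-1)·(-1) + (-1)·(-1) + (1)·(-1) + (1)·(1) + (1)·(1) + (-1)·(1) + (1)·(1) + (1)·(1) + (1)·(-1) + (-1)·(1) + (1)·(1) + (-1)·(1) + (-1)·(-1) + (-1)·(-1) + (-1)·(1) = -1 + 1 + 1 + -1 + 1 + 1 + -1 + 1 + 1 + -1 + -1 + 1 + -1 + 1 + 1 + -1 = 2.
Rows 0 and 15 are not orthogonal (dot product = 2 ≠ 0), so H is not a Hadamard matrix.

(6,6) entry = 16; (0,15) entry = 2.


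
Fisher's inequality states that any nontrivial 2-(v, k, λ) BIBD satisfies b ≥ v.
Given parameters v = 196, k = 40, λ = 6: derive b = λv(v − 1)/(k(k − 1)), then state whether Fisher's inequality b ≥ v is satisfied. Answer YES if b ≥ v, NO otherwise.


b = λv(v − 1)/(k(k − 1)) = 6·196·195/(40·39) = 229320/1560 = 147.
Compare with v = 196: b < v, so Fisher's inequality fails.

NO


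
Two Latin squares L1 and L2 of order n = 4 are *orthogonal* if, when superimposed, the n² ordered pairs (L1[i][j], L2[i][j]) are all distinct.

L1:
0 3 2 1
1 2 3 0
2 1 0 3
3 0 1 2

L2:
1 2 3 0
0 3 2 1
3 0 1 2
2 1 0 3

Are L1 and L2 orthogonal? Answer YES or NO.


Form the n² = 16 superimposed pairs (L1[i][j], L2[i][j]), row by row (rows and columns indexed from 0):
row 0: (0,1) (3,2) (2,3) (1,0)
row 1: (1,0) (2,3) (3,2) (0,1)
row 2: (2,3) (1,0) (0,1) (3,2)
row 3: (3,2) (0,1) (1,0) (2,3)
Orthogonality requires all 16 pairs distinct.
But the pair (1,0) repeats: cell (0,3) has L1 = 1, L2 = 0, and cell (1,0) has L1 = 1, L2 = 0.
A repeated pair means some other pair never occurs (only 4 distinct pairs out of 16), so the squares are not orthogonal.
Conclusion: NO.

NO


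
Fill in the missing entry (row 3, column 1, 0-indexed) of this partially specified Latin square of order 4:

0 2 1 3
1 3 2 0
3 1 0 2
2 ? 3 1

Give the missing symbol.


Row 3 contains symbols [1, 2, 3] — missing [0].
Column 1 contains symbols [1, 2, 3] — missing [0].
The missing symbol must appear in both missing sets; intersection = [0].
Therefore the hidden value is 0.

Missing value = 0.


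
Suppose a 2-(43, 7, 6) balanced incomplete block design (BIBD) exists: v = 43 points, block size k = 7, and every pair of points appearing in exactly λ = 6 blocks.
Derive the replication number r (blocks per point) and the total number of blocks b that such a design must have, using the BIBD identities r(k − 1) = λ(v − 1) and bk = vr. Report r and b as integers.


Any 2-(v, k, λ) BIBD satisfies two necessary conditions:
  (i)  Each point sits in r blocks, and counting incidences through any fixed point gives r(k − 1) = λ(v − 1), so r = λ(v − 1)/(k − 1).
  (ii) Total incidences bk = vr, so b = vr/k.
Step 1: r = λ(v − 1)/(k − 1) = 6·(43 − 1)/(7 − 1) = 6·42/6 = 252/6 = 42.
Step 2: b = vr/k = 43·42/7 = 1806/7 = 258.
Check integrality: r = 42 ∈ Z ✓, b = 258 ∈ Z ✓.
(These identities are necessary conditions: they determine r and b for any design with these parameters, but do not by themselves prove that one exists.)

r = 42, b = 258.


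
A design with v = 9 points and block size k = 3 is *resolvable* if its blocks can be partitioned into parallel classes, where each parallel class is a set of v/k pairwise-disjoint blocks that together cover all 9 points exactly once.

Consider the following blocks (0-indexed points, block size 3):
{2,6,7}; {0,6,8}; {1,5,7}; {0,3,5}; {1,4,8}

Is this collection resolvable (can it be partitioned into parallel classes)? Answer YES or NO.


v = 9, block size k = 3, number of blocks = 5.
For resolvability, blocks must partition into parallel classes of size v/k = 3.
Total blocks must therefore be a multiple of 3: 5 = 3·1 + 2 ⇒ not divisible ✗.
Resolvable? NO.

NO


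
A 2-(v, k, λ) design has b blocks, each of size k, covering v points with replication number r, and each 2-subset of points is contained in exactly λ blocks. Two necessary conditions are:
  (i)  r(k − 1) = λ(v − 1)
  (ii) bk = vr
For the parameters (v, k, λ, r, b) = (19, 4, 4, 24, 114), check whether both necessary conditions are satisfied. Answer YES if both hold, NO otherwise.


Condition (i): r(k − 1) = 24·3 = 72; λ(v − 1) = 4·18 = 72. Match? YES.
Condition (ii): bk = 114·4 = 456; vr = 19·24 = 456. Match? YES.
Both conditions hold? YES.

YES


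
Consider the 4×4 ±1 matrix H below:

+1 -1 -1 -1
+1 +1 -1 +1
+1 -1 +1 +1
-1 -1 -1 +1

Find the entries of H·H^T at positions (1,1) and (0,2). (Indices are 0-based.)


Row 0 of H: [1, -1, -1, -1].
Row 1 of H: [1, 1, -1, 1].
Row 2 of H: [1, -1, 1, 1].
(H·H^T)[1][1] = Σ_j H[1][j]·H[1][j] = (1)² + (1)² + (-1)² + (1)² = 1 + 1 + 1 + 1 = 4.
(H·H^T)[0][2] = Σ_j H[0][j]·H[2][j] = (1)·(1) + (-1)·(-1) + (-1)·(1) + (-1)·(1) = 1 + 1 + -1 + -1 = 0.
So rows 0 and 2 are orthogonal; the diagonal entry equals n = 4.

(1,1) entry = 4; (0,2) entry = 0.


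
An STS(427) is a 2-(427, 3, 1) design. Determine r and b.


An STS(v) is a 2-(v, 3, 1) BIBD: block size k = 3, λ = 1.
Replication: r(k − 1) = λ(v − 1) ⇒ r·2 = 427 − 1 = 426 ⇒ r = 213.
Block count: bk = vr ⇒ b·3 = 427·213 = 90951 ⇒ b = 30317.

r = 213, b = 30317.


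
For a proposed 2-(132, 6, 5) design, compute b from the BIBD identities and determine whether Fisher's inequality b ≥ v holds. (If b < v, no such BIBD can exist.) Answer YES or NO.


r = λ(v − 1)/(k − 1) = 5·131/5 = 131.
b = vr/k = 132·131/6 = 2882.
Fisher's inequality: b ≥ v ⇔ 2882 ≥ 132? YES.

YES


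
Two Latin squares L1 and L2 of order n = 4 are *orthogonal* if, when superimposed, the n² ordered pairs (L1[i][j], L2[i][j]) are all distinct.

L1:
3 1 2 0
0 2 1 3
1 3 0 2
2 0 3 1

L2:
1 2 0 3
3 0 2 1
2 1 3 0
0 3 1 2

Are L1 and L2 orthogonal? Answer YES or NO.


Form the n² = 16 superimposed pairs (L1[i][j], L2[i][j]), row by row (rows and columns indexed from 0):
row 0: (3,1) (1,2) (2,0) (0,3)
row 1: (0,3) (2,0) (1,2) (3,1)
row 2: (1,2) (3,1) (0,3) (2,0)
row 3: (2,0) (0,3) (3,1) (1,2)
Orthogonality requires all 16 pairs distinct.
But the pair (0,3) repeats: cell (0,3) has L1 = 0, L2 = 3, and cell (1,0) has L1 = 0, L2 = 3.
A repeated pair means some other pair never occurs (only 4 distinct pairs out of 16), so the squares are not orthogonal.
Conclusion: NO.

NO


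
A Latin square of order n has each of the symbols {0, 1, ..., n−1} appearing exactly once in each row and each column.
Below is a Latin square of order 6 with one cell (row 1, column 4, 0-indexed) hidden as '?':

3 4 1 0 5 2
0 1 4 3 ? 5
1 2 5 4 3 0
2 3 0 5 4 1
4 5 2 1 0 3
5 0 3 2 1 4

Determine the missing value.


Row 1 contains symbols [0, 1, 3, 4, 5] — missing [2].
Column 4 contains symbols [0, 1, 3, 4, 5] — missing [2].
The missing symbol must appear in both missing sets; intersection = [2].
Therefore the hidden value is 2.

Missing value = 2.


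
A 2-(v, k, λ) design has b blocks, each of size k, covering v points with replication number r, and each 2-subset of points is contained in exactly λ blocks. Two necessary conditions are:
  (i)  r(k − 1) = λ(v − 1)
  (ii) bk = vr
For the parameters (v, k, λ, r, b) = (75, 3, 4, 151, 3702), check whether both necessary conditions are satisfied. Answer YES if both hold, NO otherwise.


Condition (i): r(k − 1) = 151·2 = 302; λ(v − 1) = 4·74 = 296. Match? NO.
Condition (ii): bk = 3702·3 = 11106; vr = 75·151 = 11325. Match? NO.
Both conditions hold? NO.

NO


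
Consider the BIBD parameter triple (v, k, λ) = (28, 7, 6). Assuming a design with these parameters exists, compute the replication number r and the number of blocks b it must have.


Any 2-(v, k, λ) BIBD satisfies two necessary conditions:
  (i)  Each point sits in r blocks, and counting incidences through any fixed point gives r(k − 1) = λ(v − 1), so r = λ(v − 1)/(k − 1).
  (ii) Total incidences bk = vr, so b = vr/k.
Step 1: r = λ(v − 1)/(k − 1) = 6·(28 − 1)/(7 − 1) = 6·27/6 = 162/6 = 27.
Step 2: b = vr/k = 28·27/7 = 756/7 = 108.
Check integrality: r = 27 ∈ Z ✓, b = 108 ∈ Z ✓.
(These identities are necessary conditions: they determine r and b for any design with these parameters, but do not by themselves prove that one exists.)

r = 27, b = 108.


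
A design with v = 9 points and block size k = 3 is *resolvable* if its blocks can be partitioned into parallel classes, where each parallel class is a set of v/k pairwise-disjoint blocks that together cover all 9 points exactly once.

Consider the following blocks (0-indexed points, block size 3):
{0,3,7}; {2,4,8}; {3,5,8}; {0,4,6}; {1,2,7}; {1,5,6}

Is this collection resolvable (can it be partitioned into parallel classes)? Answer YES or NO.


v = 9, block size k = 3, number of blocks = 6.
For resolvability, blocks must partition into parallel classes of size v/k = 3.
Total blocks must therefore be a multiple of 3: 6 = 3·2 + 0 ⇒ divisible ✓.
Greedy packing gives 2 candidate class(es). Each should be a full parallel class (size 3, covers all 9 points).
  Class 1 (3 blocks): {0,3,7}; {2,4,8}; {1,5,6}. Points covered: [0, 1, 2, 3, 4, 5, 6, 7, 8].
  Class 2 (3 blocks): {3,5,8}; {0,4,6}; {1,2,7}. Points covered: [0, 1, 2, 3, 4, 5, 6, 7, 8].
All classes full (size 3)? YES. All classes cover every point? YES.
Resolvable? YES.

YES


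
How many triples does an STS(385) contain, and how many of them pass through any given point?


An STS(v) is a 2-(v, 3, 1) BIBD: block size k = 3, λ = 1.
Replication: r(k − 1) = λ(v − 1) ⇒ r·2 = 385 − 1 = 384 ⇒ r = 192.
Block count: b = v(v − 1)/6 = 385·384/6 = 147840/6 = 24640.

r = 192, b = 24640.


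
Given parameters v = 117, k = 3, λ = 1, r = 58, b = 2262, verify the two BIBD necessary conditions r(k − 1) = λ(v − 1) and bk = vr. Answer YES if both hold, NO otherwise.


Condition (i): r(k − 1) = 58·2 = 116; λ(v − 1) = 1·116 = 116. Match? YES.
Condition (ii): bk = 2262·3 = 6786; vr = 117·58 = 6786. Match? YES.
Both conditions hold? YES.

YES


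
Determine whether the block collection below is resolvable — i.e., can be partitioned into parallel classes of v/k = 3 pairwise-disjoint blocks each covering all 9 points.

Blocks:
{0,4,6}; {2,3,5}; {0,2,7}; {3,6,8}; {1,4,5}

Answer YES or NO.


v = 9, block size k = 3, number of blocks = 5.
For resolvability, blocks must partition into parallel classes of size v/k = 3.
Total blocks must therefore be a multiple of 3: 5 = 3·1 + 2 ⇒ not divisible ✗.
Resolvable? NO.

NO


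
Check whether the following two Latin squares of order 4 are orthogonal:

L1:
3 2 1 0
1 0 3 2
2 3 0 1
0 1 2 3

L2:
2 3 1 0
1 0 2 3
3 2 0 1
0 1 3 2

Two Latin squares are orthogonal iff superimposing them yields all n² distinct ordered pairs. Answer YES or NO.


Form the n² = 16 superimposed pairs (L1[i][j], L2[i][j]), row by row (rows and columns indexed from 0):
row 0: (3,2) (2,3) (1,1) (0,0)
row 1: (1,1) (0,0) (3,2) (2,3)
row 2: (2,3) (3,2) (0,0) (1,1)
row 3: (0,0) (1,1) (2,3) (3,2)
Orthogonality requires all 16 pairs distinct.
But the pair (1,1) repeats: cell (0,2) has L1 = 1, L2 = 1, and cell (1,0) has L1 = 1, L2 = 1.
A repeated pair means some other pair never occurs (only 4 distinct pairs out of 16), so the squares are not orthogonal.
Conclusion: NO.

NO


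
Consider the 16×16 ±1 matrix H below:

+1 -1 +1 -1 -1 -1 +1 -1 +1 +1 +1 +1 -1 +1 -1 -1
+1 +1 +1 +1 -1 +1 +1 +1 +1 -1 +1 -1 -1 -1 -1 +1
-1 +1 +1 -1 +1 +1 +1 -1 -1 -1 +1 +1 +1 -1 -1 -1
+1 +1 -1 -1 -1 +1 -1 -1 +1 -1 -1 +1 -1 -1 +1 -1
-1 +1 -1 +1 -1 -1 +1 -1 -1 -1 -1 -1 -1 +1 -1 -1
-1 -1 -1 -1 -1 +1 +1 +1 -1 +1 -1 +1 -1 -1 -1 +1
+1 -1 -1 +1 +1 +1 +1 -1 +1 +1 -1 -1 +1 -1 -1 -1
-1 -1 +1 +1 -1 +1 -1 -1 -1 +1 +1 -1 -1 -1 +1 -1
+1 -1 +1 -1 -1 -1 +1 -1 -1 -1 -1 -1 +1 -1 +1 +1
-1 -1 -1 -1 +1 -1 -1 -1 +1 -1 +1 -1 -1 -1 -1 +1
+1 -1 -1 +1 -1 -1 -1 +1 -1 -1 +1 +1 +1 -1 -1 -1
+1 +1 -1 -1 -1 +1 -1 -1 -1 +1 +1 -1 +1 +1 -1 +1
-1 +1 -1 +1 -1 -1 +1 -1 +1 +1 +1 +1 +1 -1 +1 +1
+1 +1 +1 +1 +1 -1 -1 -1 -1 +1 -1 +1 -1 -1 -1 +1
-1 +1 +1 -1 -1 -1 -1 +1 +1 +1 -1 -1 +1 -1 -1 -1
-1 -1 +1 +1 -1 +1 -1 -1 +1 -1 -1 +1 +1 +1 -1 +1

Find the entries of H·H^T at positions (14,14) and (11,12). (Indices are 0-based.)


Row 11 of H: [1, 1, -1, -1, -1, 1, -1, -1, -1, 1, 1, -1, 1, 1, -1, 1].
Row 12 of H: [-1, 1, -1, 1, -1, -1, 1, -1, 1, 1, 1, 1, 1, -1, 1, 1].
Row 14 of H: [-1, 1, 1, -1, -1, -1, -1, 1, 1, 1, -1, -1, 1, -1, -1, -1].
(H·H^T)[14][14] = Σ_j H[14][j]·H[14][j] = (-1)² + (1)² + (1)² + (-1)² + (-1)² + (-1)² + (-1)² + (1)² + (1)² + (1)² + (-1)² + (-1)² + (1)² + (-1)² + (-1)² + (-1)² = 1 + 1 + 1 + 1 + 1 + 1 + 1 + 1 + 1 + 1 + 1 + 1 + 1 + 1 + 1 + 1 = 16.
(H·H^T)[11][12] = Σ_j H[11][j]·H[12][j] = (1)·(-1) + (1)·(1) + (-1)·(-1) + (-1)·(1) + (-1)·(-1) + (1)·(-1) + (-1)·(1) + (-1)·(-1) + (-1)·(1) + (1)·(1) + (1)·(1) + (-1)·(1) + (1)·(1) + (1)·(-1) + (-1)·(1) + (1)·(1) = -1 + 1 + 1 + -1 + 1 + -1 + -1 + 1 + -1 + 1 + 1 + -1 + 1 + -1 + -1 + 1 = 0.
So rows 11 and 12 are orthogonal; the diagonal entry equals n = 16.

(14,14) entry = 16; (11,12) entry = 0.


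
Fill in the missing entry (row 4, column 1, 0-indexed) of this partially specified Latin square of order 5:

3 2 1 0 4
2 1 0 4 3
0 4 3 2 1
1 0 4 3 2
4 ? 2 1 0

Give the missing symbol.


Row 4 contains symbols [0, 1, 2, 4] — missing [3].
Column 1 contains symbols [0, 1, 2, 4] — missing [3].
The missing symbol must appear in both missing sets; intersection = [3].
Therefore the hidden value is 3.

Missing value = 3.


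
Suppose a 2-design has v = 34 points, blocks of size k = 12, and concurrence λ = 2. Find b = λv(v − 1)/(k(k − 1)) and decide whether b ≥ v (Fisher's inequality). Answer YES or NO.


r = λ(v − 1)/(k − 1) = 2·33/11 = 6.
b = vr/k = 34·6/12 = 17.
Fisher's inequality: b ≥ v ⇔ 17 ≥ 34? NO.

NO


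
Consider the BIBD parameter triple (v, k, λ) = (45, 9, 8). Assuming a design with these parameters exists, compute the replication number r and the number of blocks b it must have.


Any 2-(v, k, λ) BIBD satisfies two necessary conditions:
  (i)  Each point sits in r blocks, and counting incidences through any fixed point gives r(k − 1) = λ(v − 1), so r = λ(v − 1)/(k − 1).
  (ii) Total incidences bk = vr, so b = vr/k.
Step 1: r = λ(v − 1)/(k − 1) = 8·(45 − 1)/(9 − 1) = 8·44/8 = 352/8 = 44.
Step 2: b = vr/k = 45·44/9 = 1980/9 = 220.
Check integrality: r = 44 ∈ Z ✓, b = 220 ∈ Z ✓.
(These identities are necessary conditions: they determine r and b for any design with these parameters, but do not by themselves prove that one exists.)

r = 44, b = 220.


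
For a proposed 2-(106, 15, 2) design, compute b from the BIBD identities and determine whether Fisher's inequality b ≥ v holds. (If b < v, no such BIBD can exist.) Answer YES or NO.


r = λ(v − 1)/(k − 1) = 2·105/14 = 15.
b = vr/k = 106·15/15 = 106.
Fisher's inequality: b ≥ v ⇔ 106 ≥ 106? YES.

YES


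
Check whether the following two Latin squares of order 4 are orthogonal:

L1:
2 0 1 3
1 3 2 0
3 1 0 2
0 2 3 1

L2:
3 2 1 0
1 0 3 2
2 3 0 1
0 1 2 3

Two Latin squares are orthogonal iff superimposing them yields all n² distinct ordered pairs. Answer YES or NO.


Form the n² = 16 superimposed pairs (L1[i][j], L2[i][j]), row by row (rows and columns indexed from 0):
row 0: (2,3) (0,2) (1,1) (3,0)
row 1: (1,1) (3,0) (2,3) (0,2)
row 2: (3,2) (1,3) (0,0) (2,1)
row 3: (0,0) (2,1) (3,2) (1,3)
Orthogonality requires all 16 pairs distinct.
But the pair (1,1) repeats: cell (0,2) has L1 = 1, L2 = 1, and cell (1,0) has L1 = 1, L2 = 1.
A repeated pair means some other pair never occurs (only 8 distinct pairs out of 16), so the squares are not orthogonal.
Conclusion: NO.

NO


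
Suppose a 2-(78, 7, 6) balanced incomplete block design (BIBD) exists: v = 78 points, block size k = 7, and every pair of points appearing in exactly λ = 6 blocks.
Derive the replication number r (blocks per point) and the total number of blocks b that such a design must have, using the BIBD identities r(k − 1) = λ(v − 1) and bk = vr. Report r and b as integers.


Any 2-(v, k, λ) BIBD satisfies two necessary conditions:
  (i)  Each point sits in r blocks, and counting incidences through any fixed point gives r(k − 1) = λ(v − 1), so r = λ(v − 1)/(k − 1).
  (ii) Total incidences bk = vr, so b = vr/k.
Step 1: r = λ(v − 1)/(k − 1) = 6·(78 − 1)/(7 − 1) = 6·77/6 = 462/6 = 77.
Step 2: b = vr/k = 78·77/7 = 6006/7 = 858.
Check integrality: r = 77 ∈ Z ✓, b = 858 ∈ Z ✓.
(These identities are necessary conditions: they determine r and b for any design with these parameters, but do not by themselves prove that one exists.)

r = 77, b = 858.


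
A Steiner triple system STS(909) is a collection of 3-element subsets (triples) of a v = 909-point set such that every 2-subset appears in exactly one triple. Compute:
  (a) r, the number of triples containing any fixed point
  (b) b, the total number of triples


An STS(v) is a 2-(v, 3, 1) BIBD: block size k = 3, λ = 1.
Replication: r(k − 1) = λ(v − 1) ⇒ r·2 = 909 − 1 = 908 ⇒ r = 454.
Block count: bk = vr ⇒ b·3 = 909·454 = 412686 ⇒ b = 137562.

r = 454, b = 137562.


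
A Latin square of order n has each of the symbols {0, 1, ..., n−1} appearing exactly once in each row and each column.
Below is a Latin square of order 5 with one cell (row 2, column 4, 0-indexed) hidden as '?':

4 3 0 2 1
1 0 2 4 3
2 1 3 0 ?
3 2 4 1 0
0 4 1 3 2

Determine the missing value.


Row 2 contains symbols [0, 1, 2, 3] — missing [4].
Column 4 contains symbols [0, 1, 2, 3] — missing [4].
The missing symbol must appear in both missing sets; intersection = [4].
Therefore the hidden value is 4.

Missing value = 4.


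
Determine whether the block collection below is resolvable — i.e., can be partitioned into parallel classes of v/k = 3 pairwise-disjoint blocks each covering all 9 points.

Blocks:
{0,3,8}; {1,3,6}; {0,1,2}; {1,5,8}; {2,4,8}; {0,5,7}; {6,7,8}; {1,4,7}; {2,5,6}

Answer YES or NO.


v = 9, block size k = 3, number of blocks = 9.
For resolvability, blocks must partition into parallel classes of size v/k = 3.
Total blocks must therefore be a multiple of 3: 9 = 3·3 + 0 ⇒ divisible ✓.
Consider block {0,1,2}. The only other block(s) in the collection disjoint from it are {6,7,8} — just 1 block(s). Any parallel class containing {0,1,2} would need 2 other blocks each disjoint from it, so no parallel class of size 3 can contain {0,1,2}.
Since every block must belong to some parallel class in a resolution, the collection cannot be partitioned into parallel classes.
Resolvable? NO.

NO


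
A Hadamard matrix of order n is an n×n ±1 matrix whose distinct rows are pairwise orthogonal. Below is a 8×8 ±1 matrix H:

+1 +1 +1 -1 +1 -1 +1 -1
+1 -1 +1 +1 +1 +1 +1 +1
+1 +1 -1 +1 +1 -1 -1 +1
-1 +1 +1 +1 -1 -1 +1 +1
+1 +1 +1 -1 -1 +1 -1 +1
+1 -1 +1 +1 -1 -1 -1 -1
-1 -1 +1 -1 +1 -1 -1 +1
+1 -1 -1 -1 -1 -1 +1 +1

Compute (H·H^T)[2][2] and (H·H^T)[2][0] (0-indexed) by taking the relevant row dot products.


Row 0 of H: [1, 1, 1, -1, 1, -1, 1, -1].
Row 2 of H: [1, 1, -1, 1, 1, -1, -1, 1].
(H·H^T)[2][2] = Σ_j H[2][j]·H[2][j] = (1)² + (1)² + (-1)² + (1)² + (1)² + (-1)² + (-1)² + (1)² = 1 + 1 + 1 + 1 + 1 + 1 + 1 + 1 = 8.
(H·H^T)[2][0] = Σ_j H[2][j]·H[0][j] = (1)·(1) + (1)·(1) + (-1)·(1) + (1)·(-1) + (1)·(1) + (-1)·(-1) + (-1)·(1) + (1)·(-1) = 1 + 1 + -1 + -1 + 1 + 1 + -1 + -1 = 0.
So rows 2 and 0 are orthogonal; the diagonal entry equals n = 8.

(2,2) entry = 8; (2,0) entry = 0.


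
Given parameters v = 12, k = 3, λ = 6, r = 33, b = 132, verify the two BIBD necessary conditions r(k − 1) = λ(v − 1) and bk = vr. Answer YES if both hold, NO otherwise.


Condition (i): r(k − 1) = 33·2 = 66; λ(v − 1) = 6·11 = 66. Match? YES.
Condition (ii): bk = 132·3 = 396; vr = 12·33 = 396. Match? YES.
Both conditions hold? YES.

YES


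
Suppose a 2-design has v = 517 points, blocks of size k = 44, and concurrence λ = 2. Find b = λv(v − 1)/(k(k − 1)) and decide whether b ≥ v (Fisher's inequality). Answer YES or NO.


b = λv(v − 1)/(k(k − 1)) = 2·517·516/(44·43) = 533544/1892 = 282.
Compare with v = 517: b < v, so Fisher's inequality fails.

NO


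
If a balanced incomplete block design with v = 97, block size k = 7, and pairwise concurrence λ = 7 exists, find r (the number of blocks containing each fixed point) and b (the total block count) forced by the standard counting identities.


Any 2-(v, k, λ) BIBD satisfies two necessary conditions:
  (i)  Each point sits in r blocks, and counting incidences through any fixed point gives r(k − 1) = λ(v − 1), so r = λ(v − 1)/(k − 1).
  (ii) Total incidences bk = vr, so b = vr/k.
Step 1: r = λ(v − 1)/(k − 1) = 7·(97 − 1)/(7 − 1) = 7·96/6 = 672/6 = 112.
Step 2: b = vr/k = 97·112/7 = 10864/7 = 1552.
Check integrality: r = 112 ∈ Z ✓, b = 1552 ∈ Z ✓.
(These identities are necessary conditions: they determine r and b for any design with these parameters, but do not by themselves prove that one exists.)

r = 112, b = 1552.


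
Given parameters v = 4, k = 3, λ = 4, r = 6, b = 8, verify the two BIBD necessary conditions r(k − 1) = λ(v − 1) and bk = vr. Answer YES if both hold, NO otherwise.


Condition (i): r(k − 1) = 6·2 = 12; λ(v − 1) = 4·3 = 12. Match? YES.
Condition (ii): bk = 8·3 = 24; vr = 4·6 = 24. Match? YES.
Both conditions hold? YES.

YES


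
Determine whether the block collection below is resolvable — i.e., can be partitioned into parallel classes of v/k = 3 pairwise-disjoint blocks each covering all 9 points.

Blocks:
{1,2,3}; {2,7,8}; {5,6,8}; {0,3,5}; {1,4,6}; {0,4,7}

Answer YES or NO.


v = 9, block size k = 3, number of blocks = 6.
For resolvability, blocks must partition into parallel classes of size v/k = 3.
Total blocks must therefore be a multiple of 3: 6 = 3·2 + 0 ⇒ divisible ✓.
Greedy packing gives 2 candidate class(es). Each should be a full parallel class (size 3, covers all 9 points).
  Class 1 (3 blocks): {1,2,3}; {5,6,8}; {0,4,7}. Points covered: [0, 1, 2, 3, 4, 5, 6, 7, 8].
  Class 2 (3 blocks): {2,7,8}; {0,3,5}; {1,4,6}. Points covered: [0, 1, 2, 3, 4, 5, 6, 7, 8].
All classes full (size 3)? YES. All classes cover every point? YES.
Resolvable? YES.

YES


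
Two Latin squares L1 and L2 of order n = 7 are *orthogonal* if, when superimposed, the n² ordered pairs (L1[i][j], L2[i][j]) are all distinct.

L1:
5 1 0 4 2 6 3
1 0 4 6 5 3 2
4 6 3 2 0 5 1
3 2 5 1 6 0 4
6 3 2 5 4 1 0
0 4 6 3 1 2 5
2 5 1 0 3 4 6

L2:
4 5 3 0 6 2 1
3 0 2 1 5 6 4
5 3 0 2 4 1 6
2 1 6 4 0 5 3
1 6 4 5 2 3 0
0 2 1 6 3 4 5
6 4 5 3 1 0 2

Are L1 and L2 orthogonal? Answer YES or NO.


Form the n² = 49 superimposed pairs (L1[i][j], L2[i][j]), row by row (rows and columns indexed from 0):
row 0: (5,4) (1,5) (0,3) (4,0) (2,6) (6,2) (3,1)
row 1: (1,3) (0,0) (4,2) (6,1) (5,5) (3,6) (2,4)
row 2: (4,5) (6,3) (3,0) (2,2) (0,4) (5,1) (1,6)
row 3: (3,2) (2,1) (5,6) (1,4) (6,0) (0,5) (4,3)
row 4: (6,1) (3,6) (2,4) (5,5) (4,2) (1,3) (0,0)
row 5: (0,0) (4,2) (6,1) (3,6) (1,3) (2,4) (5,5)
row 6: (2,6) (5,4) (1,5) (0,3) (3,1) (4,0) (6,2)
Orthogonality requires all 49 pairs distinct.
But the pair (6,1) repeats: cell (1,3) has L1 = 6, L2 = 1, and cell (4,0) has L1 = 6, L2 = 1.
A repeated pair means some other pair never occurs (only 28 distinct pairs out of 49), so the squares are not orthogonal.
Conclusion: NO.

NO


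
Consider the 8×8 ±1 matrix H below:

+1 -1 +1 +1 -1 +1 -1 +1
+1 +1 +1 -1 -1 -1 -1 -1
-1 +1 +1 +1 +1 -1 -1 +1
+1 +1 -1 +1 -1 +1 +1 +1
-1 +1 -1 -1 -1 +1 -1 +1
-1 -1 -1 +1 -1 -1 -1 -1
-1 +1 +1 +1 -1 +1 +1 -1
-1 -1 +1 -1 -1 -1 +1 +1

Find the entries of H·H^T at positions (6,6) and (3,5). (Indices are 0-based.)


Row 3 of H: [1, 1, -1, 1, -1, 1, 1, 1].
Row 5 of H: [-1, -1, -1, 1, -1, -1, -1, -1].
Row 6 of H: [-1, 1, 1, 1, -1, 1, 1, -1].
(H·H^T)[6][6] = Σ_j H[6][j]·H[6][j] = (-1)² + (1)² + (1)² + (1)² + (-1)² + (1)² + (1)² + (-1)² = 1 + 1 + 1 + 1 + 1 + 1 + 1 + 1 = 8.
(H·H^T)[3][5] = Σ_j H[3][j]·H[5][j] = (1)·(-1) + (1)·(-1) + (-1)·(-1) + (1)·(1) + (-1)·(-1) + (1)·(-1) + (1)·(-1) + (1)·(-1) = -1 + -1 + 1 + 1 + 1 + -1 + -1 + -1 = -2.
Rows 3 and 5 are not orthogonal (dot product = -2 ≠ 0), so H is not a Hadamard matrix.

(6,6) entry = 8; (3,5) entry = -2.


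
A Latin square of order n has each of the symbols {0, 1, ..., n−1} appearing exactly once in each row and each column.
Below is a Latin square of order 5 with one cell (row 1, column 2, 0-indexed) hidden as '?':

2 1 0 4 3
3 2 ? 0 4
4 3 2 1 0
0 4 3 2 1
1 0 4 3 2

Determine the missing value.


Row 1 contains symbols [0, 2, 3, 4] — missing [1].
Column 2 contains symbols [0, 2, 3, 4] — missing [1].
The missing symbol must appear in both missing sets; intersection = [1].
Therefore the hidden value is 1.

Missing value = 1.


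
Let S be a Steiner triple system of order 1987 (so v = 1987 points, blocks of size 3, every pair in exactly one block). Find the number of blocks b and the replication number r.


An STS(v) is a 2-(v, 3, 1) BIBD: block size k = 3, λ = 1.
Replication: r(k − 1) = λ(v − 1) ⇒ r·2 = 1987 − 1 = 1986 ⇒ r = 993.
Block count: bk = vr ⇒ b·3 = 1987·993 = 1973091 ⇒ b = 657697.
(Check via b = v(v − 1)/6 = 1987·1986/6 = 3946182/6 = 657697.)

r = 993, b = 657697.


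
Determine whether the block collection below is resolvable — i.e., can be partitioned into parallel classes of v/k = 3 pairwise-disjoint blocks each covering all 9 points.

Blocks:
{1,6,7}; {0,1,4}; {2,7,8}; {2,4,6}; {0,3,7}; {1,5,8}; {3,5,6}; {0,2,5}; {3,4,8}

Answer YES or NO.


v = 9, block size k = 3, number of blocks = 9.
For resolvability, blocks must partition into parallel classes of size v/k = 3.
Total blocks must therefore be a multiple of 3: 9 = 3·3 + 0 ⇒ divisible ✓.
Greedy packing gives 3 candidate class(es). Each should be a full parallel class (size 3, covers all 9 points).
  Class 1 (3 blocks): {1,6,7}; {0,2,5}; {3,4,8}. Points covered: [0, 1, 2, 3, 4, 5, 6, 7, 8].
  Class 2 (3 blocks): {0,1,4}; {2,7,8}; {3,5,6}. Points covered: [0, 1, 2, 3, 4, 5, 6, 7, 8].
  Class 3 (3 blocks): {2,4,6}; {0,3,7}; {1,5,8}. Points covered: [0, 1, 2, 3, 4, 5, 6, 7, 8].
All classes full (size 3)? YES. All classes cover every point? YES.
Resolvable? YES.

YES


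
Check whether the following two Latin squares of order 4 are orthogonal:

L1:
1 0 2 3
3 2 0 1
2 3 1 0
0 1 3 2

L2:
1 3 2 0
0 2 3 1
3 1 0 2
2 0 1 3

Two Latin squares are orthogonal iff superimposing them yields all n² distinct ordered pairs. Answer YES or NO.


Form the n² = 16 superimposed pairs (L1[i][j], L2[i][j]), row by row (rows and columns indexed from 0):
row 0: (1,1) (0,3) (2,2) (3,0)
row 1: (3,0) (2,2) (0,3) (1,1)
row 2: (2,3) (3,1) (1,0) (0,2)
row 3: (0,2) (1,0) (3,1) (2,3)
Orthogonality requires all 16 pairs distinct.
But the pair (3,0) repeats: cell (0,3) has L1 = 3, L2 = 0, and cell (1,0) has L1 = 3, L2 = 0.
A repeated pair means some other pair never occurs (only 8 distinct pairs out of 16), so the squares are not orthogonal.
Conclusion: NO.

NO


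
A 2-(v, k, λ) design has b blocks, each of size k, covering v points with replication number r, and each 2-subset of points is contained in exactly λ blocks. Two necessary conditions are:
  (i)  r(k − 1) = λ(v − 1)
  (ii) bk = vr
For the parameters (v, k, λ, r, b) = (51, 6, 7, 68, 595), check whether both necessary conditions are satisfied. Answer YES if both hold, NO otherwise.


Condition (i): r(k − 1) = 68·5 = 340; λ(v − 1) = 7·50 = 350. Match? NO.
Condition (ii): bk = 595·6 = 3570; vr = 51·68 = 3468. Match? NO.
Both conditions hold? NO.

NO


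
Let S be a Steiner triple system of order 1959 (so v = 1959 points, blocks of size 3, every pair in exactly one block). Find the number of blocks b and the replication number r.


An STS(v) is a 2-(v, 3, 1) BIBD: block size k = 3, λ = 1.
Replication: r(k − 1) = λ(v − 1) ⇒ r·2 = 1959 − 1 = 1958 ⇒ r = 979.
Block count: bk = vr ⇒ b·3 = 1959·979 = 1917861 ⇒ b = 639287.

r = 979, b = 639287.


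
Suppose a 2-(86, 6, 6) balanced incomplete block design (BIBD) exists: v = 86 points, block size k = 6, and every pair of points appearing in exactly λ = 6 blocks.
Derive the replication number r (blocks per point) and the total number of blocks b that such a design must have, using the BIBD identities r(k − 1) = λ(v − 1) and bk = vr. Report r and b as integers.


Any 2-(v, k, λ) BIBD satisfies two necessary conditions:
  (i)  Each point sits in r blocks, and counting incidences through any fixed point gives r(k − 1) = λ(v − 1), so r = λ(v − 1)/(k − 1).
  (ii) Total incidences bk = vr, so b = vr/k.
Step 1: r = λ(v − 1)/(k − 1) = 6·(86 − 1)/(6 − 1) = 6·85/5 = 510/5 = 102.
Step 2: b = vr/k = 86·102/6 = 8772/6 = 1462.
Check integrality: r = 102 ∈ Z ✓, b = 1462 ∈ Z ✓.
(These identities are necessary conditions: they determine r and b for any design with these parameters, but do not by themselves prove that one exists.)

r = 102, b = 1462.


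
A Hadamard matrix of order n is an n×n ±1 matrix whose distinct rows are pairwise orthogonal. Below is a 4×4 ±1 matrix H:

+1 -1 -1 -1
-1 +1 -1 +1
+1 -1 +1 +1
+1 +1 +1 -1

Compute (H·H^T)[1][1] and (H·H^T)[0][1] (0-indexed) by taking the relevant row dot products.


Row 0 of H: [1, -1, -1, -1].
Row 1 of H: [-1, 1, -1, 1].
(H·H^T)[1][1] = Σ_j H[1][j]·H[1][j] = (-1)² + (1)² + (-1)² + (1)² = 1 + 1 + 1 + 1 = 4.
(H·H^T)[0][1] = Σ_j H[0][j]·H[1][j] = (1)·(-1) + (-1)·(1) + (-1)·(-1) + (-1)·(1) = -1 + -1 + 1 + -1 = -2.
Rows 0 and 1 are not orthogonal (dot product = -2 ≠ 0), so H is not a Hadamard matrix.

(1,1) entry = 4; (0,1) entry = -2.


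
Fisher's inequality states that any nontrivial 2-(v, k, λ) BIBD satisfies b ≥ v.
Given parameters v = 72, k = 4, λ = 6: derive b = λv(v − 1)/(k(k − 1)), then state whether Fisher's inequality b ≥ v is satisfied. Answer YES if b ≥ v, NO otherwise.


b = λv(v − 1)/(k(k − 1)) = 6·72·71/(4·3) = 30672/12 = 2556.
Compare with v = 72: b ≥ v, so Fisher's inequality holds.

YES


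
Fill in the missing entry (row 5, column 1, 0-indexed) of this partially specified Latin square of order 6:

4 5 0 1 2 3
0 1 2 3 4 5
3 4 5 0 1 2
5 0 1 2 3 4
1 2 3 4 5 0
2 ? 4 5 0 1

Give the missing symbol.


Row 5 contains symbols [0, 1, 2, 4, 5] — missing [3].
Column 1 contains symbols [0, 1, 2, 4, 5] — missing [3].
The missing symbol must appear in both missing sets; intersection = [3].
Therefore the hidden value is 3.

Missing value = 3.


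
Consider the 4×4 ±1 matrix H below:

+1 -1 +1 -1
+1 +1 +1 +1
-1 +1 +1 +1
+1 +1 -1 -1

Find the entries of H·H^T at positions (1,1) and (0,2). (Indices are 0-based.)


Row 0 of H: [1, -1, 1, -1].
Row 1 of H: [1, 1, 1, 1].
Row 2 of H: [-1, 1, 1, 1].
(H·H^T)[1][1] = Σ_j H[1][j]·H[1][j] = (1)² + (1)² + (1)² + (1)² = 1 + 1 + 1 + 1 = 4.
(H·H^T)[0][2] = Σ_j H[0][j]·H[2][j] = (1)·(-1) + (-1)·(1) + (1)·(1) + (-1)·(1) = -1 + -1 + 1 + -1 = -2.
Rows 0 and 2 are not orthogonal (dot product = -2 ≠ 0), so H is not a Hadamard matrix.

(1,1) entry = 4; (0,2) entry = -2.
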